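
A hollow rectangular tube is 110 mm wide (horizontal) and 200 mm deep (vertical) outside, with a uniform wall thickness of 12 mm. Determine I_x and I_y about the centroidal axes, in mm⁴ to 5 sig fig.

I_x ≈ 3.4262 × 10⁷ mm⁴, I_y ≈ 1.2855 × 10⁷ mm⁴

Split into non-overlapping primitives; take the origin at the lower-left of the bounding box.
Outer rectangle: 110 × 200, A = 22 000 mm², y = 100 mm, Ī = 73 333 333 mm⁴.
Inner void (subtracted): 86 × 176, A = 15 136 mm², y = 100 mm, Ī = 39 071 061 mm⁴.
By symmetry the centroid is at mid-height, ȳ = 100 mm.
All pieces are centred on the centroidal x-axis, so I = ΣĪ (holes subtracted) = 34 262 272 mm⁴.
Repeating about the centroidal y-axis gives I_y = 12 854 512 mm⁴.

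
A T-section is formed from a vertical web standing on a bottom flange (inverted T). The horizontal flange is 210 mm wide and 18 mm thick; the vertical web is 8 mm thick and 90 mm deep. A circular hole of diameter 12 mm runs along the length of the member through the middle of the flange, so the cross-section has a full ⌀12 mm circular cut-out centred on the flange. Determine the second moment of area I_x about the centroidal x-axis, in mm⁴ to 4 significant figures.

Treat the section as a set of non-overlapping primitives; coordinates are from the bounding-box lower-left.
Flange: 210 × 18, A = 3 780 mm², y = 9 mm, Ī = 102 060 mm⁴.
Web: 8 × 90, A = 720 mm², y = 63 mm, Ī = 486 000 mm⁴.
Hole (subtracted): ⌀12, A = 113.097 mm², y = 9 mm, Ī = 1017.88 mm⁴.
Centroid: ȳ = ΣA·y / ΣA = 17.8627 mm.
Transfer each piece to the centroidal x-axis using Ī + A·d² with d = y − 17.8627:
  flange: d = -8.86275 mm → contributes +398 972 mm⁴
  web: d = 45.1373 mm → contributes +1 952 908 mm⁴
  hole: d = -8.86275 mm → contributes −9901.47 mm⁴
Total I = 2 341 979 mm⁴.

I_x ≈ 2.342 × 10⁶ mm⁴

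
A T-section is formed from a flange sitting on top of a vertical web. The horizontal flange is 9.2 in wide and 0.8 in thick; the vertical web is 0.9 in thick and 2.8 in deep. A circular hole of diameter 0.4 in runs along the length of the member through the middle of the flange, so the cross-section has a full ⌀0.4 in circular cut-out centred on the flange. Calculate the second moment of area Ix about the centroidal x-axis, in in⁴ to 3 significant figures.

Split into non-overlapping primitives; take the origin at the lower-left of the bounding box.
Flange: 9.2 × 0.8, A = 7.36 in², y = 3.2 in, Ī = 0.39253 in⁴.
Web: 0.9 × 2.8, A = 2.52 in², y = 1.4 in, Ī = 1.6464 in⁴.
Hole (subtracted): ⌀0.4, A = 0.12566 in², y = 3.2 in, Ī = 0.0012566 in⁴.
Centroid: ȳ = ΣA·y / ΣA = 2.735 in.
Transfer each piece to the centroidal x-axis using Ī + A·d² with d = y − 2.735:
  flange: d = 0.46502 in → contributes +1.9841 in⁴
  web: d = -1.335 in → contributes +6.1374 in⁴
  hole: d = 0.46502 in → contributes −0.028431 in⁴
Total I = 8.0931 in⁴.

Ix ≈ 8.09 in⁴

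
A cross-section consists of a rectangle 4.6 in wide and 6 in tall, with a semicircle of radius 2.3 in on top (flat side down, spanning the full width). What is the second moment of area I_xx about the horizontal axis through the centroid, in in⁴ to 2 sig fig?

Split into non-overlapping primitives; take the origin at the lower-left of the bounding box.
Rectangular body: 4.6 × 6, A = 27.6 in², y = 3 in, Ī = 82.8 in⁴.
Semicircular cap: semicircle r = 2.3, A = 8.31 in², y = 6.976 in, Ī = 3.071 in⁴.
Centroid: ȳ = ΣA·y / ΣA = 3.92 in.
Transfer each piece to the horizontal axis through the centroid using Ī + A·d² with d = y − 3.92:
  rectangular body: d = -0.9201 in → contributes +106.2 in⁴
  semicircular cap: d = 3.056 in → contributes +80.68 in⁴
Total I = 186.8 in⁴.

I_xx ≈ 190 in⁴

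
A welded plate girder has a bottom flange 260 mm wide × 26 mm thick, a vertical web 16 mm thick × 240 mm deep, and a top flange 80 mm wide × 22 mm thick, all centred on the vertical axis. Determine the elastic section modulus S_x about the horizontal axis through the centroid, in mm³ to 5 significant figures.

Split into non-overlapping primitives; take the origin at the lower-left of the bounding box.
Bottom plate: 260 × 26, A = 6 760 mm², y = 13 mm, Ī = 380813.3 mm⁴.
Web plate: 16 × 240, A = 3 840 mm², y = 146 mm, Ī = 18 432 000 mm⁴.
Top plate: 80 × 22, A = 1 760 mm², y = 277 mm, Ī = 70986.67 mm⁴.
Centroid: ȳ = ΣA·y / ΣA = 91.91262 mm.
Transfer each piece to the horizontal axis through the centroid using Ī + A·d² with d = y − 91.91262:
  bottom plate: d = -78.91262 mm → contributes +42 476 698 mm⁴
  web plate: d = 54.08738 mm → contributes +29 665 707 mm⁴
  top plate: d = 185.0874 mm → contributes +60 363 901 mm⁴
Total I = 132 506 306 mm⁴.
Extreme fibre distance c = 196.0874 mm; S = I/c = 675751.3 mm³.

S_x ≈ 6.7575 × 10⁵ mm³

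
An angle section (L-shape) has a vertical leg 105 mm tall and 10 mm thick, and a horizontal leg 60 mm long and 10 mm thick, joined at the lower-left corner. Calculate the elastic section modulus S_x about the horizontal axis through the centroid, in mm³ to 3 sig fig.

S_x ≈ 2.56 × 10⁴ mm³

Decompose the section into non-overlapping parts with the origin at the bottom-left of its bounding rectangle.
Vertical leg: 10 × 105, A = 1 050 mm², y = 52.5 mm, Ī = 964 688 mm⁴.
Horizontal leg (remainder): 50 × 10, A = 500 mm², y = 5 mm, Ī = 4166.7 mm⁴.
Centroid: ȳ = ΣA·y / ΣA = 37.177 mm.
Transfer each piece to the horizontal axis through the centroid using Ī + A·d² with d = y − 37.177:
  vertical leg: d = 15.323 mm → contributes +1 211 208 mm⁴
  horizontal leg (remainder): d = -32.177 mm → contributes +521 860 mm⁴
Total I = 1 733 068 mm⁴.
Extreme fibre distance c = 67.823 mm; S = I/c = 25 553 mm³.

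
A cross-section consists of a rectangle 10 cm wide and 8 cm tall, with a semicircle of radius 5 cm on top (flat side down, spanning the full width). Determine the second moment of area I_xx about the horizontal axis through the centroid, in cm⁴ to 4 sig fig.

Decompose the section into non-overlapping parts with the origin at the bottom-left of its bounding rectangle.
Rectangular body: 10 × 8, A = 80 cm², y = 4 cm, Ī = 426.667 cm⁴.
Semicircular cap: semicircle r = 5, A = 39.2699 cm², y = 10.1221 cm, Ī = 68.5981 cm⁴.
Centroid: ȳ = ΣA·y / ΣA = 6.01571 cm.
Transfer each piece to the horizontal axis through the centroid using Ī + A·d² with d = y − 6.01571:
  rectangular body: d = -2.01571 cm → contributes +751.712 cm⁴
  semicircular cap: d = 4.10636 cm → contributes +730.775 cm⁴
Total I = 1482.49 cm⁴.

I_xx ≈ 1482 cm⁴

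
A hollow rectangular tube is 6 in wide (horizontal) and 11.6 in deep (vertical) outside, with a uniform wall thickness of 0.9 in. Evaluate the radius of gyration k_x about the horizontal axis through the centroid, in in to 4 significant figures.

Decompose the section into non-overlapping parts with the origin at the bottom-left of its bounding rectangle.
Outer rectangle: 6 × 11.6, A = 69.6 in², y = 5.8 in, Ī = 780.448 in⁴.
Inner void (subtracted): 4.2 × 9.8, A = 41.16 in², y = 5.8 in, Ī = 329.417 in⁴.
By symmetry the centroid is at mid-height, ȳ = 5.8 in.
All pieces are centred on the horizontal axis through the centroid, so I = ΣĪ (holes subtracted) = 451.031 in⁴.
Radius of gyration: k = √(I/A) = √(451.031 / 28.44) = 3.98234 in.

k_x ≈ 3.982 in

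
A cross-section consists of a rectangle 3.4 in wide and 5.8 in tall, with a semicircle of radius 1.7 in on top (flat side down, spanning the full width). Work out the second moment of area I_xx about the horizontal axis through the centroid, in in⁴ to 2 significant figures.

I_xx ≈ 100 in⁴

Break the section into simple shapes (no overlaps), measuring from the bottom-left corner of the bounding box.
Rectangular body: 3.4 × 5.8, A = 19.72 in², y = 2.9 in, Ī = 55.28 in⁴.
Semicircular cap: semicircle r = 1.7, A = 4.54 in², y = 6.522 in, Ī = 0.9167 in⁴.
Centroid: ȳ = ΣA·y / ΣA = 3.578 in.
Transfer each piece to the horizontal axis through the centroid using Ī + A·d² with d = y − 3.578:
  rectangular body: d = -0.6777 in → contributes +64.34 in⁴
  semicircular cap: d = 2.944 in → contributes +40.26 in⁴
Total I = 104.6 in⁴.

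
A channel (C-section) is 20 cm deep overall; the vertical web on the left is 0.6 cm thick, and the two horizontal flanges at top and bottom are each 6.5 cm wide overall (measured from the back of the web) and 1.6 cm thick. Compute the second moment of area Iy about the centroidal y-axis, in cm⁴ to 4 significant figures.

Treat the section as a set of non-overlapping primitives; coordinates are from the bounding-box lower-left.
Web: 0.6 × 20, A = 12 cm², x = 0.3 cm, Ī = 0.36 cm⁴.
Top flange (beyond web): 5.9 × 1.6, A = 9.44 cm², x = 3.55 cm, Ī = 27.3839 cm⁴.
Bottom flange (beyond web): 5.9 × 1.6, A = 9.44 cm², x = 3.55 cm, Ī = 27.3839 cm⁴.
Centroid: x̄ = ΣA·x / ΣA = 2.28705 cm.
Transfer each piece to the centroidal y-axis using Ī + A·d² with d = x − 2.28705:
  web: d = -1.98705 cm → contributes +47.7403 cm⁴
  top flange (beyond web): d = 1.26295 cm → contributes +42.4412 cm⁴
  bottom flange (beyond web): d = 1.26295 cm → contributes +42.4412 cm⁴
Total I = 132.623 cm⁴.

Iy ≈ 132.6 cm⁴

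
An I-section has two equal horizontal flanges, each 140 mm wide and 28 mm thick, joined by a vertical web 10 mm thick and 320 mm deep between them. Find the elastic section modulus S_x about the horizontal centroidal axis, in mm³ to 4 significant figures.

S_x ≈ 1.411 × 10⁶ mm³

Treat the section as a set of non-overlapping primitives; coordinates are from the bounding-box lower-left.
Bottom flange: 140 × 28, A = 3 920 mm², y = 14 mm, Ī = 256 107 mm⁴.
Web: 10 × 320, A = 3 200 mm², y = 188 mm, Ī = 27 306 667 mm⁴.
Top flange: 140 × 28, A = 3 920 mm², y = 362 mm, Ī = 256 107 mm⁴.
By symmetry the centroid is at mid-height, ȳ = 188 mm.
Transfer each piece to the horizontal centroidal axis using Ī + A·d² with d = y − 188:
  bottom flange: d = -174 mm → contributes +118 938 027 mm⁴
  web: d = 0 mm → contributes +27 306 667 mm⁴
  top flange: d = 174 mm → contributes +118 938 027 mm⁴
Total I = 265 182 720 mm⁴.
Extreme fibre distance c = 188 mm; S = I/c = 1 410 546 mm³.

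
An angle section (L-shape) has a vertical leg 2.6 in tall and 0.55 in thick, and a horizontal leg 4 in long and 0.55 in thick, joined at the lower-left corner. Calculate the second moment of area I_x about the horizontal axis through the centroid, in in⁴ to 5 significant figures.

I_x ≈ 1.7101 in⁴

Decompose the section into non-overlapping parts with the origin at the bottom-left of its bounding rectangle.
Vertical leg: 0.55 × 2.6, A = 1.43 in², y = 1.3 in, Ī = 0.8055667 in⁴.
Horizontal leg (remainder): 3.45 × 0.55, A = 1.8975 in², y = 0.275 in, Ī = 0.04783281 in⁴.
Centroid: ȳ = ΣA·y / ΣA = 0.7154959 in.
Transfer each piece to the horizontal axis through the centroid using Ī + A·d² with d = y − 0.7154959:
  vertical leg: d = 0.5845041 in → contributes +1.294119 in⁴
  horizontal leg (remainder): d = -0.4404959 in → contributes +0.4160173 in⁴
Total I = 1.710136 in⁴.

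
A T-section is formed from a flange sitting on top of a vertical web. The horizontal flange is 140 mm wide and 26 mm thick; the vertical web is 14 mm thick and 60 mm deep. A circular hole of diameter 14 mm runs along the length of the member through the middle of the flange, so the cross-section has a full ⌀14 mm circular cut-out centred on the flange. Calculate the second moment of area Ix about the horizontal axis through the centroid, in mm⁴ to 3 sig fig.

Break the section into simple shapes (no overlaps), measuring from the bottom-left corner of the bounding box.
Flange: 140 × 26, A = 3 640 mm², y = 73 mm, Ī = 205 053 mm⁴.
Web: 14 × 60, A = 840 mm², y = 30 mm, Ī = 252 000 mm⁴.
Hole (subtracted): ⌀14, A = 153.94 mm², y = 73 mm, Ī = 1885.7 mm⁴.
Centroid: ȳ = ΣA·y / ΣA = 64.651 mm.
Transfer each piece to the horizontal axis through the centroid using Ī + A·d² with d = y − 64.651:
  flange: d = 8.3494 mm → contributes +458 806 mm⁴
  web: d = -34.651 mm → contributes +1 260 558 mm⁴
  hole: d = 8.3494 mm → contributes −12 617 mm⁴
Total I = 1 706 747 mm⁴.

Ix ≈ 1.71 × 10⁶ mm⁴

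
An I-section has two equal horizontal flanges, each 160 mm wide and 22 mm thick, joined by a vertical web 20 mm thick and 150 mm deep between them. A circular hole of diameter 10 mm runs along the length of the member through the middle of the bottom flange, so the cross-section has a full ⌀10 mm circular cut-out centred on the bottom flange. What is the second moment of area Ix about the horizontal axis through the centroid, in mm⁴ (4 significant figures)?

Ix ≈ 5.739 × 10⁷ mm⁴

Treat the section as a set of non-overlapping primitives; coordinates are from the bounding-box lower-left.
Bottom flange: 160 × 22, A = 3 520 mm², y = 11 mm, Ī = 141 973 mm⁴.
Web: 20 × 150, A = 3 000 mm², y = 97 mm, Ī = 5 625 000 mm⁴.
Top flange: 160 × 22, A = 3 520 mm², y = 183 mm, Ī = 141 973 mm⁴.
Hole (subtracted): ⌀10, A = 78.5398 mm², y = 11 mm, Ī = 490.874 mm⁴.
Centroid: ȳ = ΣA·y / ΣA = 97.6781 mm.
Transfer each piece to the horizontal axis through the centroid using Ī + A·d² with d = y − 97.6781:
  bottom flange: d = -86.6781 mm → contributes +26 588 034 mm⁴
  web: d = -0.678056 mm → contributes +5 626 379 mm⁴
  top flange: d = 85.3219 mm → contributes +25 766 990 mm⁴
  hole: d = -86.6781 mm → contributes −590 567 mm⁴
Total I = 57 390 835 mm⁴.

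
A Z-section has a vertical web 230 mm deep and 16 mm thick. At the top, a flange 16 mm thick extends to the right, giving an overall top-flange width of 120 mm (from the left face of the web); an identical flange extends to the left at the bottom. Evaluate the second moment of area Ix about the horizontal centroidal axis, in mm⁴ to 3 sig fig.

Ix ≈ 5.44 × 10⁷ mm⁴

Decompose the section into non-overlapping parts with the origin at the bottom-left of its bounding rectangle.
Web: 16 × 230, A = 3 680 mm², y = 115 mm, Ī = 16 222 667 mm⁴.
Top flange (beyond web): 104 × 16, A = 1 664 mm², y = 222 mm, Ī = 35 499 mm⁴.
Bottom flange (beyond web): 104 × 16, A = 1 664 mm², y = 8 mm, Ī = 35 499 mm⁴.
Centroid: ȳ = ΣA·y / ΣA = 115 mm.
Transfer each piece to the horizontal centroidal axis using Ī + A·d² with d = y − 115:
  web: d = 0 mm → contributes +16 222 667 mm⁴
  top flange (beyond web): d = 107 mm → contributes +19 086 635 mm⁴
  bottom flange (beyond web): d = -107 mm → contributes +19 086 635 mm⁴
Total I = 54 395 936 mm⁴.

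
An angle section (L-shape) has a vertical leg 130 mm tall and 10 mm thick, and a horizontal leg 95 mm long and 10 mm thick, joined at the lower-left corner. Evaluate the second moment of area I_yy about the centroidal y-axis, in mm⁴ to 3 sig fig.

Treat the section as a set of non-overlapping primitives; coordinates are from the bounding-box lower-left.
Vertical leg: 10 × 130, A = 1 300 mm², x = 5 mm, Ī = 10 833 mm⁴.
Horizontal leg (remainder): 85 × 10, A = 850 mm², x = 52.5 mm, Ī = 511 771 mm⁴.
Centroid: x̄ = ΣA·x / ΣA = 23.779 mm.
Transfer each piece to the centroidal y-axis using Ī + A·d² with d = x − 23.779:
  vertical leg: d = -18.779 mm → contributes +469 283 mm⁴
  horizontal leg (remainder): d = 28.721 mm → contributes +1 212 929 mm⁴
Total I = 1 682 212 mm⁴.

I_yy ≈ 1.68 × 10⁶ mm⁴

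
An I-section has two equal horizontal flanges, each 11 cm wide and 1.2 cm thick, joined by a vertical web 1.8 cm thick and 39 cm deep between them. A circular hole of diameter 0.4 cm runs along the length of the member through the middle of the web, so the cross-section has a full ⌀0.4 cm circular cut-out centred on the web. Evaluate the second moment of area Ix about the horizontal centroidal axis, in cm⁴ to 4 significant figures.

Treat the section as a set of non-overlapping primitives; coordinates are from the bounding-box lower-left.
Bottom flange: 11 × 1.2, A = 13.2 cm², y = 0.6 cm, Ī = 1.584 cm⁴.
Web: 1.8 × 39, A = 70.2 cm², y = 20.7 cm, Ī = 8897.85 cm⁴.
Top flange: 11 × 1.2, A = 13.2 cm², y = 40.8 cm, Ī = 1.584 cm⁴.
Hole (subtracted): ⌀0.4, A = 0.125664 cm², y = 20.7 cm, Ī = 0.00125664 cm⁴.
By symmetry the centroid is at mid-height, ȳ = 20.7 cm.
Transfer each piece to the horizontal centroidal axis using Ī + A·d² with d = y − 20.7:
  bottom flange: d = -20.1 cm → contributes +5334.52 cm⁴
  web: d = 0 cm → contributes +8897.85 cm⁴
  top flange: d = 20.1 cm → contributes +5334.52 cm⁴
  hole: d = 0 cm → contributes −0.00125664 cm⁴
Total I = 19566.9 cm⁴.

Ix ≈ 1.957 × 10⁴ cm⁴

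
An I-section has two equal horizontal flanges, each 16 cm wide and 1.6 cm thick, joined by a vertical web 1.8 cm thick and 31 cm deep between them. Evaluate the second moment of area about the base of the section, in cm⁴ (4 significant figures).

Treat the section as a set of non-overlapping primitives; coordinates are from the bounding-box lower-left.
Bottom flange: 16 × 1.6, A = 25.6 cm², y = 0.8 cm, Ī = 5.46133 cm⁴.
Web: 1.8 × 31, A = 55.8 cm², y = 17.1 cm, Ī = 4468.65 cm⁴.
Top flange: 16 × 1.6, A = 25.6 cm², y = 33.4 cm, Ī = 5.46133 cm⁴.
Transfer each piece to the base of the section using Ī + A·d² with d = y − 0:
  bottom flange: d = 0.8 cm → contributes +21.8453 cm⁴
  web: d = 17.1 cm → contributes +20785.1 cm⁴
  top flange: d = 33.4 cm → contributes +28563.8 cm⁴
Total I = 49370.8 cm⁴.

I_base ≈ 4.937 × 10⁴ cm⁴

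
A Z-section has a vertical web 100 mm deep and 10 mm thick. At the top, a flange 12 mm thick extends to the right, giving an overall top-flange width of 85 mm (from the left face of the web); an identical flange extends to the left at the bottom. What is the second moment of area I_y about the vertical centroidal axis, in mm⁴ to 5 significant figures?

Break the section into simple shapes (no overlaps), measuring from the bottom-left corner of the bounding box.
Web: 10 × 100, A = 1 000 mm², x = 80 mm, Ī = 8333.333 mm⁴.
Top flange (beyond web): 75 × 12, A = 900 mm², x = 122.5 mm, Ī = 421 875 mm⁴.
Bottom flange (beyond web): 75 × 12, A = 900 mm², x = 37.5 mm, Ī = 421 875 mm⁴.
Centroid: x̄ = ΣA·x / ΣA = 80 mm.
Transfer each piece to the vertical centroidal axis using Ī + A·d² with d = x − 80:
  web: d = 0 mm → contributes +8333.333 mm⁴
  top flange (beyond web): d = 42.5 mm → contributes +2 047 500 mm⁴
  bottom flange (beyond web): d = -42.5 mm → contributes +2 047 500 mm⁴
Total I = 4 103 333 mm⁴.

I_y ≈ 4.1033 × 10⁶ mm⁴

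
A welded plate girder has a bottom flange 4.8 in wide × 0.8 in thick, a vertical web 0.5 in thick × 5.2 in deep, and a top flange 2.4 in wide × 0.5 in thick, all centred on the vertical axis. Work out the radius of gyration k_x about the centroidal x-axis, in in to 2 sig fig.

Decompose the section into non-overlapping parts with the origin at the bottom-left of its bounding rectangle.
Bottom plate: 4.8 × 0.8, A = 3.84 in², y = 0.4 in, Ī = 0.2048 in⁴.
Web plate: 0.5 × 5.2, A = 2.6 in², y = 3.4 in, Ī = 5.859 in⁴.
Top plate: 2.4 × 0.5, A = 1.2 in², y = 6.25 in, Ī = 0.025 in⁴.
Centroid: ȳ = ΣA·y / ΣA = 2.34 in.
Transfer each piece to the centroidal x-axis using Ī + A·d² with d = y − 2.34:
  bottom plate: d = -1.94 in → contributes +14.65 in⁴
  web plate: d = 1.06 in → contributes +8.781 in⁴
  top plate: d = 3.91 in → contributes +18.37 in⁴
Total I = 41.81 in⁴.
Radius of gyration: k = √(I/A) = √(41.81 / 7.64) = 2.339 in.

k_x ≈ 2.3 in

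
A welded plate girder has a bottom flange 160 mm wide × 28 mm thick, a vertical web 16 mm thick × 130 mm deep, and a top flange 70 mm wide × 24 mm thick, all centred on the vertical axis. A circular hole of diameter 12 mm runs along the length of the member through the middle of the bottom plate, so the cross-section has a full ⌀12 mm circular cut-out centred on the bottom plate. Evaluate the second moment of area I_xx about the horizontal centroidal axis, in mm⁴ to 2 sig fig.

I_xx ≈ 3.5 × 10⁷ mm⁴

Split into non-overlapping primitives; take the origin at the lower-left of the bounding box.
Bottom plate: 160 × 28, A = 4 480 mm², y = 14 mm, Ī = 292 693 mm⁴.
Web plate: 16 × 130, A = 2 080 mm², y = 93 mm, Ī = 2 929 333 mm⁴.
Top plate: 70 × 24, A = 1 680 mm², y = 170 mm, Ī = 80 640 mm⁴.
Hole (subtracted): ⌀12, A = 113.1 mm², y = 14 mm, Ī = 1 018 mm⁴.
Centroid: ȳ = ΣA·y / ΣA = 66.47 mm.
Transfer each piece to the horizontal centroidal axis using Ī + A·d² with d = y − 66.47:
  bottom plate: d = -52.47 mm → contributes +12 625 510 mm⁴
  web plate: d = 26.53 mm → contributes +4 393 575 mm⁴
  top plate: d = 103.5 mm → contributes +18 088 450 mm⁴
  hole: d = -52.47 mm → contributes −312 359 mm⁴
Total I = 34 795 176 mm⁴.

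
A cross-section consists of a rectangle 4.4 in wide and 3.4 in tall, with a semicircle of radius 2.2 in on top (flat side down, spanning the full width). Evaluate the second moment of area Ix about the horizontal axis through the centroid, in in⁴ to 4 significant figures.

Split into non-overlapping primitives; take the origin at the lower-left of the bounding box.
Rectangular body: 4.4 × 3.4, A = 14.96 in², y = 1.7 in, Ī = 14.4115 in⁴.
Semicircular cap: semicircle r = 2.2, A = 7.60265 in², y = 4.33371 in, Ī = 2.57112 in⁴.
Centroid: ȳ = ΣA·y / ΣA = 2.58745 in.
Transfer each piece to the horizontal axis through the centroid using Ī + A·d² with d = y − 2.58745:
  rectangular body: d = -0.887448 in → contributes +26.1934 in⁴
  semicircular cap: d = 1.74626 in → contributes +25.7549 in⁴
Total I = 51.9483 in⁴.

Ix ≈ 51.95 in⁴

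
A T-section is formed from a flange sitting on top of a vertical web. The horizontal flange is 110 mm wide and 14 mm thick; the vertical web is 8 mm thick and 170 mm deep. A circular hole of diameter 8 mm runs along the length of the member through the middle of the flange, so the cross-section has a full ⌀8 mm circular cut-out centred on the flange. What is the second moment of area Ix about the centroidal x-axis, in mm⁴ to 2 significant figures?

Ix ≈ 9.3 × 10⁶ mm⁴

Split into non-overlapping primitives; take the origin at the lower-left of the bounding box.
Flange: 110 × 14, A = 1 540 mm², y = 177 mm, Ī = 25 153 mm⁴.
Web: 8 × 170, A = 1 360 mm², y = 85 mm, Ī = 3 275 333 mm⁴.
Hole (subtracted): ⌀8, A = 50.27 mm², y = 177 mm, Ī = 201.1 mm⁴.
Centroid: ȳ = ΣA·y / ΣA = 133.1 mm.
Transfer each piece to the centroidal x-axis using Ī + A·d² with d = y − 133.1:
  flange: d = 43.91 mm → contributes +2 993 847 mm⁴
  web: d = -48.09 mm → contributes +6 421 078 mm⁴
  hole: d = 43.91 mm → contributes −97 099 mm⁴
Total I = 9 317 826 mm⁴.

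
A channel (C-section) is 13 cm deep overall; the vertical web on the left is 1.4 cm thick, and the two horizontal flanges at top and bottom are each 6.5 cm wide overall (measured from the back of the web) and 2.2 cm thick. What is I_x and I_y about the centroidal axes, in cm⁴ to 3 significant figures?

Split into non-overlapping primitives; take the origin at the lower-left of the bounding box.
Web: 1.4 × 13, A = 18.2 cm², y = 6.5 cm, Ī = 256.32 cm⁴.
Top flange (beyond web): 5.1 × 2.2, A = 11.22 cm², y = 11.9 cm, Ī = 4.5254 cm⁴.
Bottom flange (beyond web): 5.1 × 2.2, A = 11.22 cm², y = 1.1 cm, Ī = 4.5254 cm⁴.
By symmetry the centroid is at mid-height, ȳ = 6.5 cm.
Transfer each piece to the centroidal x-axis using Ī + A·d² with d = y − 6.5:
  web: d = 0 cm → contributes +256.32 cm⁴
  top flange (beyond web): d = 5.4 cm → contributes +331.7 cm⁴
  bottom flange (beyond web): d = -5.4 cm → contributes +331.7 cm⁴
Total I = 919.72 cm⁴.
For the y-axis: x̄ = 2.4945 cm.
Repeating about the centroidal y-axis gives I_y = 157.76 cm⁴.

I_x ≈ 920 cm⁴, I_y ≈ 158 cm⁴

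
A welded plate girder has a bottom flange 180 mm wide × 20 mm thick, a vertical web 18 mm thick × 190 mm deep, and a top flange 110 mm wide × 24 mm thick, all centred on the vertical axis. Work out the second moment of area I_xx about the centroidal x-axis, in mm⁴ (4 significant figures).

Treat the section as a set of non-overlapping primitives; coordinates are from the bounding-box lower-left.
Bottom plate: 180 × 20, A = 3 600 mm², y = 10 mm, Ī = 120 000 mm⁴.
Web plate: 18 × 190, A = 3 420 mm², y = 115 mm, Ī = 10 288 500 mm⁴.
Top plate: 110 × 24, A = 2 640 mm², y = 222 mm, Ī = 126 720 mm⁴.
Centroid: ȳ = ΣA·y / ΣA = 105.112 mm.
Transfer each piece to the centroidal x-axis using Ī + A·d² with d = y − 105.112:
  bottom plate: d = -95.1118 mm → contributes +32 686 517 mm⁴
  web plate: d = 9.8882 mm → contributes +10 622 896 mm⁴
  top plate: d = 116.888 mm → contributes +36 196 647 mm⁴
Total I = 79 506 059 mm⁴.

I_xx ≈ 7.951 × 10⁷ mm⁴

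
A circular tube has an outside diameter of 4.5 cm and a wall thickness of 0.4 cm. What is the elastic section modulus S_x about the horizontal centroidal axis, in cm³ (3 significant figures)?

S_x ≈ 4.86 cm³

Decompose the section into non-overlapping parts with the origin at the bottom-left of its bounding rectangle.
Outer circle: ⌀4.5, A = 15.904 cm², y = 2.25 cm, Ī = 20.129 cm⁴.
Bore (subtracted): ⌀3.7, A = 10.752 cm², y = 2.25 cm, Ī = 9.1998 cm⁴.
By symmetry the centroid is at mid-height, ȳ = 2.25 cm.
All pieces are centred on the horizontal centroidal axis, so I = ΣĪ (holes subtracted) = 10.929 cm⁴.
Extreme fibre distance c = 2.25 cm; S = I/c = 4.8574 cm³.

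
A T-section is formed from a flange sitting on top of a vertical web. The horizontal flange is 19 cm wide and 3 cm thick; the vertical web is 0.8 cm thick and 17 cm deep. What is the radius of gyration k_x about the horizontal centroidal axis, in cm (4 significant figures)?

Decompose the section into non-overlapping parts with the origin at the bottom-left of its bounding rectangle.
Flange: 19 × 3, A = 57 cm², y = 18.5 cm, Ī = 42.75 cm⁴.
Web: 0.8 × 17, A = 13.6 cm², y = 8.5 cm, Ī = 327.533 cm⁴.
Centroid: ȳ = ΣA·y / ΣA = 16.5737 cm.
Transfer each piece to the horizontal centroidal axis using Ī + A·d² with d = y − 16.5737:
  flange: d = 1.92635 cm → contributes +254.266 cm⁴
  web: d = -8.07365 cm → contributes +1214.03 cm⁴
Total I = 1468.3 cm⁴.
Radius of gyration: k = √(I/A) = √(1468.3 / 70.6) = 4.56042 cm.

k_x ≈ 4.560 cm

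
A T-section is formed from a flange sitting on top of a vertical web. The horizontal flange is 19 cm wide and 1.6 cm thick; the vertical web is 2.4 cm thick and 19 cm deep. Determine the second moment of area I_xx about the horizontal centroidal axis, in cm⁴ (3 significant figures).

I_xx ≈ 3310 cm⁴

Treat the section as a set of non-overlapping primitives; coordinates are from the bounding-box lower-left.
Flange: 19 × 1.6, A = 30.4 cm², y = 19.8 cm, Ī = 6.4853 cm⁴.
Web: 2.4 × 19, A = 45.6 cm², y = 9.5 cm, Ī = 1371.8 cm⁴.
Centroid: ȳ = ΣA·y / ΣA = 13.62 cm.
Transfer each piece to the horizontal centroidal axis using Ī + A·d² with d = y − 13.62:
  flange: d = 6.18 cm → contributes +1167.5 cm⁴
  web: d = -4.12 cm → contributes +2145.8 cm⁴
Total I = 3313.4 cm⁴.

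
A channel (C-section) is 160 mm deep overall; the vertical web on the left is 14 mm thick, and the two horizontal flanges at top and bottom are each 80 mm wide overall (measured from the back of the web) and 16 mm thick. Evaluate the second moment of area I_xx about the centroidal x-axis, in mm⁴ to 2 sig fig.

Split into non-overlapping primitives; take the origin at the lower-left of the bounding box.
Web: 14 × 160, A = 2 240 mm², y = 80 mm, Ī = 4 778 667 mm⁴.
Top flange (beyond web): 66 × 16, A = 1 056 mm², y = 152 mm, Ī = 22 528 mm⁴.
Bottom flange (beyond web): 66 × 16, A = 1 056 mm², y = 8 mm, Ī = 22 528 mm⁴.
By symmetry the centroid is at mid-height, ȳ = 80 mm.
Transfer each piece to the centroidal x-axis using Ī + A·d² with d = y − 80:
  web: d = 0 mm → contributes +4 778 667 mm⁴
  top flange (beyond web): d = 72 mm → contributes +5 496 832 mm⁴
  bottom flange (beyond web): d = -72 mm → contributes +5 496 832 mm⁴
Total I = 15 772 331 mm⁴.

I_xx ≈ 1.6 × 10⁷ mm⁴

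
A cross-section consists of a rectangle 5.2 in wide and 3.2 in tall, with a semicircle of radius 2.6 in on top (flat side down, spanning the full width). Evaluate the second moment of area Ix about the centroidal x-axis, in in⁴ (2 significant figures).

Split into non-overlapping primitives; take the origin at the lower-left of the bounding box.
Rectangular body: 5.2 × 3.2, A = 16.64 in², y = 1.6 in, Ī = 14.2 in⁴.
Semicircular cap: semicircle r = 2.6, A = 10.62 in², y = 4.303 in, Ī = 5.016 in⁴.
Centroid: ȳ = ΣA·y / ΣA = 2.653 in.
Transfer each piece to the centroidal x-axis using Ī + A·d² with d = y − 2.653:
  rectangular body: d = -1.053 in → contributes +32.65 in⁴
  semicircular cap: d = 1.65 in → contributes +33.94 in⁴
Total I = 66.59 in⁴.

Ix ≈ 67 in⁴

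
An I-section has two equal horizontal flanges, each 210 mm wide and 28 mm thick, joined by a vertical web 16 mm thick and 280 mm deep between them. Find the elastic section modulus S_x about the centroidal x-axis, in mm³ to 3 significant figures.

Decompose the section into non-overlapping parts with the origin at the bottom-left of its bounding rectangle.
Bottom flange: 210 × 28, A = 5 880 mm², y = 14 mm, Ī = 384 160 mm⁴.
Web: 16 × 280, A = 4 480 mm², y = 168 mm, Ī = 29 269 333 mm⁴.
Top flange: 210 × 28, A = 5 880 mm², y = 322 mm, Ī = 384 160 mm⁴.
By symmetry the centroid is at mid-height, ȳ = 168 mm.
Transfer each piece to the centroidal x-axis using Ī + A·d² with d = y − 168:
  bottom flange: d = -154 mm → contributes +139 834 240 mm⁴
  web: d = 0 mm → contributes +29 269 333 mm⁴
  top flange: d = 154 mm → contributes +139 834 240 mm⁴
Total I = 308 937 813 mm⁴.
Extreme fibre distance c = 168 mm; S = I/c = 1 838 916 mm³.

S_x ≈ 1.84 × 10⁶ mm³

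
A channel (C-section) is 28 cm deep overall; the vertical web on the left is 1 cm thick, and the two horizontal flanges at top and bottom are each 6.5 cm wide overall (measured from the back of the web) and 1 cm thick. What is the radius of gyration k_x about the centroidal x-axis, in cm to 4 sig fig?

k_x ≈ 9.916 cm

Decompose the section into non-overlapping parts with the origin at the bottom-left of its bounding rectangle.
Web: 1 × 28, A = 28 cm², y = 14 cm, Ī = 1829.33 cm⁴.
Top flange (beyond web): 5.5 × 1, A = 5.5 cm², y = 27.5 cm, Ī = 0.458333 cm⁴.
Bottom flange (beyond web): 5.5 × 1, A = 5.5 cm², y = 0.5 cm, Ī = 0.458333 cm⁴.
By symmetry the centroid is at mid-height, ȳ = 14 cm.
Transfer each piece to the centroidal x-axis using Ī + A·d² with d = y − 14:
  web: d = 0 cm → contributes +1829.33 cm⁴
  top flange (beyond web): d = 13.5 cm → contributes +1002.83 cm⁴
  bottom flange (beyond web): d = -13.5 cm → contributes +1002.83 cm⁴
Total I = 3 835 cm⁴.
Radius of gyration: k = √(I/A) = √(3 835 / 39) = 9.91632 cm.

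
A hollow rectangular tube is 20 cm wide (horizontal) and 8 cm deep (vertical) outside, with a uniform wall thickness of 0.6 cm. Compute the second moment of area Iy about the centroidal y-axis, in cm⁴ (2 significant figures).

Break the section into simple shapes (no overlaps), measuring from the bottom-left corner of the bounding box.
Outer rectangle: 20 × 8, A = 160 cm², x = 10 cm, Ī = 5 333 cm⁴.
Inner void (subtracted): 18.8 × 6.8, A = 127.8 cm², x = 10 cm, Ī = 3 765 cm⁴.
By symmetry the centroid is at mid-width, x̄ = 10 cm.
All pieces are centred on the centroidal y-axis, so I = ΣĪ (holes subtracted) = 1 568 cm⁴.

Iy ≈ 1600 cm⁴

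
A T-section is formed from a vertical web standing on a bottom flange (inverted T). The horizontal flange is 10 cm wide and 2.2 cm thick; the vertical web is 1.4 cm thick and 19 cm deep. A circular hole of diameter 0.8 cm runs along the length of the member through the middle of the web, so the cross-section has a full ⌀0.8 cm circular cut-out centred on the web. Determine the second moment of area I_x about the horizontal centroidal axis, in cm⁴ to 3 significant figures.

Treat the section as a set of non-overlapping primitives; coordinates are from the bounding-box lower-left.
Flange: 10 × 2.2, A = 22 cm², y = 1.1 cm, Ī = 8.8733 cm⁴.
Web: 1.4 × 19, A = 26.6 cm², y = 11.7 cm, Ī = 800.22 cm⁴.
Hole (subtracted): ⌀0.8, A = 0.50265 cm², y = 11.7 cm, Ī = 0.020106 cm⁴.
Centroid: ȳ = ΣA·y / ΣA = 6.8515 cm.
Transfer each piece to the horizontal centroidal axis using Ī + A·d² with d = y − 6.8515:
  flange: d = -5.7515 cm → contributes +736.63 cm⁴
  web: d = 4.8485 cm → contributes +1425.5 cm⁴
  hole: d = 4.8485 cm → contributes −11.836 cm⁴
Total I = 2150.3 cm⁴.

I_x ≈ 2150 cm⁴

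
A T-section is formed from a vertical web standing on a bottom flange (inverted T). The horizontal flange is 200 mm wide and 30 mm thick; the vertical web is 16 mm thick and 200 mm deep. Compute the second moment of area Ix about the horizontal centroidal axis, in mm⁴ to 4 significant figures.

Break the section into simple shapes (no overlaps), measuring from the bottom-left corner of the bounding box.
Flange: 200 × 30, A = 6 000 mm², y = 15 mm, Ī = 450 000 mm⁴.
Web: 16 × 200, A = 3 200 mm², y = 130 mm, Ī = 10 666 667 mm⁴.
Centroid: ȳ = ΣA·y / ΣA = 55 mm.
Transfer each piece to the horizontal centroidal axis using Ī + A·d² with d = y − 55:
  flange: d = -40 mm → contributes +10 050 000 mm⁴
  web: d = 75 mm → contributes +28 666 667 mm⁴
Total I = 38 716 667 mm⁴.

Ix ≈ 3.872 × 10⁷ mm⁴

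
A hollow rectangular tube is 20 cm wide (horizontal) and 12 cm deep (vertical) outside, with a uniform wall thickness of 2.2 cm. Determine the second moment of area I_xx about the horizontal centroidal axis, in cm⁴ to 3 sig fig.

Split into non-overlapping primitives; take the origin at the lower-left of the bounding box.
Outer rectangle: 20 × 12, A = 240 cm², y = 6 cm, Ī = 2 880 cm⁴.
Inner void (subtracted): 15.6 × 7.6, A = 118.56 cm², y = 6 cm, Ī = 570.67 cm⁴.
By symmetry the centroid is at mid-height, ȳ = 6 cm.
All pieces are centred on the horizontal centroidal axis, so I = ΣĪ (holes subtracted) = 2309.3 cm⁴.

I_xx ≈ 2310 cm⁴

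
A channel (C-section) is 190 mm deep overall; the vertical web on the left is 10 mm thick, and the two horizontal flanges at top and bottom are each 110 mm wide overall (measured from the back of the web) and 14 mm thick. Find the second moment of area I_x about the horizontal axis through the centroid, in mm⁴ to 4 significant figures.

Split into non-overlapping primitives; take the origin at the lower-left of the bounding box.
Web: 10 × 190, A = 1 900 mm², y = 95 mm, Ī = 5 715 833 mm⁴.
Top flange (beyond web): 100 × 14, A = 1 400 mm², y = 183 mm, Ī = 22866.7 mm⁴.
Bottom flange (beyond web): 100 × 14, A = 1 400 mm², y = 7 mm, Ī = 22866.7 mm⁴.
By symmetry the centroid is at mid-height, ȳ = 95 mm.
Transfer each piece to the horizontal axis through the centroid using Ī + A·d² with d = y − 95:
  web: d = 0 mm → contributes +5 715 833 mm⁴
  top flange (beyond web): d = 88 mm → contributes +10 864 467 mm⁴
  bottom flange (beyond web): d = -88 mm → contributes +10 864 467 mm⁴
Total I = 27 444 767 mm⁴.

I_x ≈ 2.744 × 10⁷ mm⁴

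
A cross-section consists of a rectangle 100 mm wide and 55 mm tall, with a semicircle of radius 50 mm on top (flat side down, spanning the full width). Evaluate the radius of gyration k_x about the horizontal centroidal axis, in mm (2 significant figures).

k_x ≈ 28 mm

Decompose the section into non-overlapping parts with the origin at the bottom-left of its bounding rectangle.
Rectangular body: 100 × 55, A = 5 500 mm², y = 27.5 mm, Ī = 1 386 458 mm⁴.
Semicircular cap: semicircle r = 50, A = 3 927 mm², y = 76.22 mm, Ī = 685 981 mm⁴.
Centroid: ȳ = ΣA·y / ΣA = 47.8 mm.
Transfer each piece to the horizontal centroidal axis using Ī + A·d² with d = y − 47.8:
  rectangular body: d = -20.3 mm → contributes +3 651 951 mm⁴
  semicircular cap: d = 28.43 mm → contributes +3 858 947 mm⁴
Total I = 7 510 898 mm⁴.
Radius of gyration: k = √(I/A) = √(7 510 898 / 9 427) = 28.23 mm.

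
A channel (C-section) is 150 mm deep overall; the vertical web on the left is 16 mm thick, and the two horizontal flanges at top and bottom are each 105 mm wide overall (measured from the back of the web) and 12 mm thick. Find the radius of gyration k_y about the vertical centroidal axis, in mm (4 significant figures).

k_y ≈ 31.76 mm

Treat the section as a set of non-overlapping primitives; coordinates are from the bounding-box lower-left.
Web: 16 × 150, A = 2 400 mm², x = 8 mm, Ī = 51 200 mm⁴.
Top flange (beyond web): 89 × 12, A = 1 068 mm², x = 60.5 mm, Ī = 704 969 mm⁴.
Bottom flange (beyond web): 89 × 12, A = 1 068 mm², x = 60.5 mm, Ī = 704 969 mm⁴.
Centroid: x̄ = ΣA·x / ΣA = 32.7222 mm.
Transfer each piece to the vertical centroidal axis using Ī + A·d² with d = x − 32.7222:
  web: d = -24.7222 mm → contributes +1 518 052 mm⁴
  top flange (beyond web): d = 27.7778 mm → contributes +1 529 043 mm⁴
  bottom flange (beyond web): d = 27.7778 mm → contributes +1 529 043 mm⁴
Total I = 4 576 138 mm⁴.
Radius of gyration: k = √(I/A) = √(4 576 138 / 4 536) = 31.7624 mm.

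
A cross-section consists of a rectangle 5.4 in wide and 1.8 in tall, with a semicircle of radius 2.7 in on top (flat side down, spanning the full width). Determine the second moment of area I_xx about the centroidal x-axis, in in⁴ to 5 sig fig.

I_xx ≈ 30.464 in⁴

Decompose the section into non-overlapping parts with the origin at the bottom-left of its bounding rectangle.
Rectangular body: 5.4 × 1.8, A = 9.72 in², y = 0.9 in, Ī = 2.6244 in⁴.
Semicircular cap: semicircle r = 2.7, A = 11.45111 in², y = 2.945916 in, Ī = 5.832935 in⁴.
Centroid: ȳ = ΣA·y / ΣA = 2.006602 in.
Transfer each piece to the centroidal x-axis using Ī + A·d² with d = y − 2.006602:
  rectangular body: d = -1.106602 in → contributes +14.52721 in⁴
  semicircular cap: d = 0.9393132 in → contributes +15.93635 in⁴
Total I = 30.46356 in⁴.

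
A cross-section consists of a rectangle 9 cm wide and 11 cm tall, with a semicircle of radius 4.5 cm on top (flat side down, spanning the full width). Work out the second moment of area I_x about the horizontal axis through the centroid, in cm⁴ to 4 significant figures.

Break the section into simple shapes (no overlaps), measuring from the bottom-left corner of the bounding box.
Rectangular body: 9 × 11, A = 99 cm², y = 5.5 cm, Ī = 998.25 cm⁴.
Semicircular cap: semicircle r = 4.5, A = 31.8086 cm², y = 12.9099 cm, Ī = 45.0072 cm⁴.
Centroid: ȳ = ΣA·y / ΣA = 7.30185 cm.
Transfer each piece to the horizontal axis through the centroid using Ī + A·d² with d = y − 7.30185:
  rectangular body: d = -1.80185 cm → contributes +1319.67 cm⁴
  semicircular cap: d = 5.60801 cm → contributes +1045.38 cm⁴
Total I = 2365.05 cm⁴.

I_x ≈ 2365 cm⁴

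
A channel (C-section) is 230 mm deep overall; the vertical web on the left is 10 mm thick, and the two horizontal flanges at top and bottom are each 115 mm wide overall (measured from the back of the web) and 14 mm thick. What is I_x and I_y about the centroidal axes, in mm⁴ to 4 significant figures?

Break the section into simple shapes (no overlaps), measuring from the bottom-left corner of the bounding box.
Web: 10 × 230, A = 2 300 mm², y = 115 mm, Ī = 10 139 167 mm⁴.
Top flange (beyond web): 105 × 14, A = 1 470 mm², y = 223 mm, Ī = 24 010 mm⁴.
Bottom flange (beyond web): 105 × 14, A = 1 470 mm², y = 7 mm, Ī = 24 010 mm⁴.
By symmetry the centroid is at mid-height, ȳ = 115 mm.
Transfer each piece to the centroidal x-axis using Ī + A·d² with d = y − 115:
  web: d = 0 mm → contributes +10 139 167 mm⁴
  top flange (beyond web): d = 108 mm → contributes +17 170 090 mm⁴
  bottom flange (beyond web): d = -108 mm → contributes +17 170 090 mm⁴
Total I = 44 479 347 mm⁴.
For the y-axis: x̄ = 37.2615 mm.
Repeating about the centroidal y-axis gives I_y = 6 986 868 mm⁴.

I_x ≈ 4.448 × 10⁷ mm⁴, I_y ≈ 6.987 × 10⁶ mm⁴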